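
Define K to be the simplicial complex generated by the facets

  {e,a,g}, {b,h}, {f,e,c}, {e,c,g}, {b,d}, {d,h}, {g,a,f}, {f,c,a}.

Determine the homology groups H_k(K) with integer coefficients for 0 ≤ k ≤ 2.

H_0 ≅ Z^2,  H_1 ≅ Z^2,  H_2 = 0.

Order the vertices as a < b < c < d < e < f < g < h. Listing each simplex with vertices in this order, K has dimension 2 with simplices:

  0-simplices (8): a, b, c, d, e, f, g, h
  1-simplices (13): ac, ae, af, ag, bd, bh, ce, cf, cg, dh, ef, eg, fg
  2-simplices (5): acf, aeg, afg, cef, ceg

giving chain groups C_0 ≅ Z^8, C_1 ≅ Z^13, C_2 ≅ Z^5.

The boundary map ∂_1: C_1 → C_0 sends each edge [p,q] (with p < q) to q − p.
The resulting 8×13 matrix has rank 6, and its Smith normal form has invariant factors (1,1,1,1,1,1).

Boundary ∂_2: C_2 → C_1 acts by ∂[p,q,r] = [q,r] − [p,r] + [p,q]. For instance
  ∂cef = ef − cf + ce,
  ∂ceg = eg − cg + ce.
The 13×5 boundary matrix has rank 5 and Smith normal form diag(1,1,1,1,1).

From H_k ≅ ker(∂_k) / im(∂_{k+1}) we obtain:

  H_0: rank C_0 − rank ∂_1 = 8 − 6 = 2, and the invariant factors of ∂_1 are all 1, so H_0 ≅ Z^2.
  H_1: rank ker ∂_1 − rank ∂_2 = (13 − 6) − 5 = 2, and the invariant factors of ∂_2 are all 1, so H_1 ≅ Z^2.
  H_2: rank ker ∂_2 − rank ∂_3 = (5 − 5) − 0 = 0, and there is no ∂_3, so H_2 ≅ 0.

As a check, the Euler characteristic is 8 − 13 + 5 = 0, which agrees with 2 − 2 + 0 = 0.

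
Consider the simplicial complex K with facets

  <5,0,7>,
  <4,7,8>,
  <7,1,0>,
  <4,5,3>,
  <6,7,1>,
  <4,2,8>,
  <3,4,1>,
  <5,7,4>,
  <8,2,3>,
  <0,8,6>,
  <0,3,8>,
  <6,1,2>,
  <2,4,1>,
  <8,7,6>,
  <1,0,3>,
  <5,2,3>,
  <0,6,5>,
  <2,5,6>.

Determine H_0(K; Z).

Order the vertices as 0 < 1 < 2 < 3 < 4 < 5 < 6 < 7 < 8. Listing each simplex with vertices in this order, K has dimension 2 with simplices:

  0-simplices (9): [0], [1], [2], [3], [4], [5], [6], [7], [8]
  1-simplices (27): (27 of them)
  2-simplices (18): [0,1,3], [0,1,7], [0,3,8], [0,5,6], [0,5,7], [0,6,8], [1,2,4], [1,2,6], [1,3,4], [1,6,7], [2,3,5], [2,3,8], [2,4,8], [2,5,6], [3,4,5], [4,5,7], [4,7,8], [6,7,8]

giving chain groups C_0 ≅ Z^9, C_1 ≅ Z^27, C_2 ≅ Z^18.

∂_1: C_1 → C_0 maps an edge to its endpoints' difference, ∂[p,q] = q − p. For instance
  ∂[2,4] = [4] − [2].
The 9×27 boundary matrix has rank 8 and Smith normal form diag(1,1,1,1,1,1,1,1).

Boundary ∂_2: C_2 → C_1 maps a triangle to the signed sum of its edges. For instance
  ∂[0,3,8] = [3,8] − [0,8] + [0,3],
  ∂[1,2,4] = [2,4] − [1,4] + [1,2].
The 27×18 boundary matrix has rank 18 and Smith normal form diag(1,1,1,1,1,1,1,1,1,1,1,1,1,1,1,1,1,2).

Reading off H_k = ker ∂_k / im ∂_{k+1}:

  H_0: rank C_0 − rank ∂_1 = 9 − 8 = 1, and the invariant factors of ∂_1 are all 1, so H_0 = Z.

H_0 = Z.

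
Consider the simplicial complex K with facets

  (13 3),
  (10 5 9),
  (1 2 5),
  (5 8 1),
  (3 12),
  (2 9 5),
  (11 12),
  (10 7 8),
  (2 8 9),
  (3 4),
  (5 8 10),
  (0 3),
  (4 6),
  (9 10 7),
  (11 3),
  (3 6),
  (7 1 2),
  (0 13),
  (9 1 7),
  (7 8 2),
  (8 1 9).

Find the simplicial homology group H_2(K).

H_2 = 0.

Take the total order 0 < 1 < 2 < 3 < 4 < 5 < 6 < 7 < 8 < 9 < 10 < 11 < 12 < 13 on the vertex set. Then K (dimension 2) consists of the simplices:

  0-simplices (14): [0], [1], [2], [3], [4], [5], [6], [7], [8], [9], [10], [11], [12], [13]
  1-simplices (27): (27 of them)
  2-simplices (12): [1,2,5], [1,2,7], [1,5,8], [1,7,9], [1,8,9], [2,5,9], [2,7,8], [2,8,9], [5,8,10], [5,9,10], [7,8,10], [7,9,10]

giving chain groups C_0 ≅ Z^14, C_1 ≅ Z^27, C_2 ≅ Z^12.

The boundary map ∂_1: C_1 → C_0 maps an edge to its endpoints' difference, ∂[p,q] = q − p.
This gives a 14×27 integer matrix of rank 12; reducing to Smith normal form yields diagonal entries (1,1,1,1,1,1,1,1,1,1,1,1).

∂_2: C_2 → C_1 sends each 2-simplex [p,q,r] to [q,r] − [p,r] + [p,q]. For instance
  ∂[1,7,9] = [7,9] − [1,9] + [1,7],
  ∂[5,9,10] = [9,10] − [5,10] + [5,9].
This gives a 27×12 integer matrix of rank 12; reducing to Smith normal form yields diagonal entries (1,1,1,1,1,1,1,1,1,1,1,2).

From H_k ≅ ker(∂_k) / im(∂_{k+1}) we obtain:

  H_2: rank ker ∂_2 − rank ∂_3 = (12 − 12) − 0 = 0, and there is no ∂_3, so H_2 ≅ 0.

(K is a triangulation of the disjoint union of the real projective plane RP^2 and a wedge of 3 circles.)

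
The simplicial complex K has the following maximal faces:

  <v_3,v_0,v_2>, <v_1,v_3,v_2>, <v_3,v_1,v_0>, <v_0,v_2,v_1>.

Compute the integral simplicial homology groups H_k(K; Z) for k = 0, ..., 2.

H_0 = Z,  H_1 = 0,  H_2 = Z.

Take the total order v_0 < v_1 < v_2 < v_3 on the vertex set. Then K (dimension 2) consists of the simplices:

  0-simplices (4): [v_0], [v_1], [v_2], [v_3]
  1-simplices (6): [v_0,v_1], [v_0,v_2], [v_0,v_3], [v_1,v_2], [v_1,v_3], [v_2,v_3]
  2-simplices (4): [v_0,v_1,v_2], [v_0,v_1,v_3], [v_0,v_2,v_3], [v_1,v_2,v_3]

so the chain groups are C_0 ≅ Z^4, C_1 ≅ Z^6, C_2 ≅ Z^4.

∂_1: C_1 → C_0 maps an edge to its endpoints' difference, ∂[p,q] = q − p. For instance
  ∂[v_2,v_3] = [v_3] − [v_2].
This gives a 4×6 integer matrix of rank 3; reducing to Smith normal form yields diagonal entries (1,1,1).

Boundary ∂_2: C_2 → C_1 maps a triangle to the signed sum of its edges. For instance
  ∂[v_0,v_2,v_3] = [v_2,v_3] − [v_0,v_3] + [v_0,v_2],
  ∂[v_0,v_1,v_3] = [v_1,v_3] − [v_0,v_3] + [v_0,v_1].
The resulting 6×4 matrix has rank 3, and its Smith normal form has invariant factors (1,1,1).

Computing H_k = (kernel of ∂_k) / (image of ∂_{k+1}):

  H_0: rank C_0 − rank ∂_1 = 4 − 3 = 1, and the invariant factors of ∂_1 are all 1, so H_0 = Z.
  H_1: rank ker ∂_1 − rank ∂_2 = (6 − 3) − 3 = 0, and the invariant factors of ∂_2 are all 1, so H_1 = 0.
  H_2: rank ker ∂_2 − rank ∂_3 = (4 − 3) − 0 = 1, and there is no ∂_3, so H_2 = Z.

As a check, the Euler characteristic is 4 − 6 + 4 = 2, which agrees with 1 − 0 + 1 = 2.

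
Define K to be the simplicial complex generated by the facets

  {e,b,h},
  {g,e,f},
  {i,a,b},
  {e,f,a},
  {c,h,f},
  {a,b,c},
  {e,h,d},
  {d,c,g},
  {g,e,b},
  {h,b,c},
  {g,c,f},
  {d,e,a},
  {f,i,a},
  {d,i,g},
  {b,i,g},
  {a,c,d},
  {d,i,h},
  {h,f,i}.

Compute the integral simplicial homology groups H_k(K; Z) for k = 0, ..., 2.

Fix the vertex order a < b < c < d < e < f < g < h < i and write every simplex with vertices in increasing order. Then dim K = 2 and the simplices of K are:

  0-simplices (9): a, b, c, d, e, f, g, h, i
  1-simplices (27): ab, ac, ad, ae, af, ai, bc, be, bg, bh, bi, cd, cf, cg, ch, de, dg, dh, di, ef, eg, eh, fg, fh, fi, gi, hi
  2-simplices (18): abc, abi, acd, ade, aef, afi, bch, beg, beh, bgi, cdg, cfg, cfh, deh, dgi, dhi, efg, fhi

so the chain groups are C_0 ≅ Z^9, C_1 ≅ Z^27, C_2 ≅ Z^18.

The boundary map ∂_1: C_1 → C_0 sends each edge [p,q] (with p < q) to q − p.
The 9×27 boundary matrix has rank 8 and Smith normal form diag(1,1,1,1,1,1,1,1).

Boundary ∂_2: C_2 → C_1 sends each 2-simplex [p,q,r] to [q,r] − [p,r] + [p,q]. For instance
  ∂acd = cd − ad + ac,
  ∂bch = ch − bh + bc.
This gives a 27×18 integer matrix of rank 17; reducing to Smith normal form yields diagonal entries (1,1,1,1,1,1,1,1,1,1,1,1,1,1,1,1,1).

Reading off H_k = ker ∂_k / im ∂_{k+1}:

  H_0: rank C_0 − rank ∂_1 = 9 − 8 = 1, and the invariant factors of ∂_1 are all 1, so H_0 = Z.
  H_1: rank ker ∂_1 − rank ∂_2 = (27 − 8) − 17 = 2, and the invariant factors of ∂_2 are all 1, so H_1 = Z^2.
  H_2: rank ker ∂_2 − rank ∂_3 = (18 − 17) − 0 = 1, and there is no ∂_3, so H_2 = Z.

H_0 = Z,  H_1 = Z^2,  H_2 = Z.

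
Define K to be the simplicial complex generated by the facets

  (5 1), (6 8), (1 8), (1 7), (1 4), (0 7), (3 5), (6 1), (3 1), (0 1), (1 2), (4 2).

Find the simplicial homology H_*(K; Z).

Take the total order 0 < 1 < 2 < 3 < 4 < 5 < 6 < 7 < 8 on the vertex set. Then K (dimension 1) consists of the simplices:

  0-simplices (9): [0], [1], [2], [3], [4], [5], [6], [7], [8]
  1-simplices (12): [0,1], [0,7], [1,2], [1,3], [1,4], [1,5], [1,6], [1,7], [1,8], [2,4], [3,5], [6,8]

giving chain groups C_0 ≅ Z^9, C_1 ≅ Z^12.

The boundary map ∂_1: C_1 → C_0 is given by ∂[p,q] = [q] − [p]. For instance
  ∂[1,5] = [5] − [1].
The resulting 9×12 matrix has rank 8, and its Smith normal form has invariant factors (1,1,1,1,1,1,1,1).

Computing H_k = (kernel of ∂_k) / (image of ∂_{k+1}):

  H_0: rank C_0 − rank ∂_1 = 9 − 8 = 1, and the invariant factors of ∂_1 are all 1, so H_0 = Z.
  H_1: rank ker ∂_1 − rank ∂_2 = (12 − 8) − 0 = 4, and there is no ∂_2, so H_1 = Z^4.

As a check, the Euler characteristic is 9 − 12 = -3, which agrees with 1 − 4 = -3.
(K is a triangulation of a wedge of 4 circles.)

H_0 ≅ Z,  H_1 ≅ Z^4.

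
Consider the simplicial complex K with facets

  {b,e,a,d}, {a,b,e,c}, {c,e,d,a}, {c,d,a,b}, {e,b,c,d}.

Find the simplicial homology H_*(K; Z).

K has 5 vertices, 10 edges, 10 triangles, 5 3-simplices.
rank ∂_0 = 0, rank ∂_1 = 4 ⇒ b_0 = 5 − 0 − 4 = 1; all invariant factors of ∂_1 are 1 so no torsion. So H_0 ≅ Z.
rank ∂_1 = 4, rank ∂_2 = 6 ⇒ b_1 = 10 − 4 − 6 = 0; all invariant factors of ∂_2 are 1 so no torsion. So H_1 ≅ 0.
rank ∂_2 = 6, rank ∂_3 = 4 ⇒ b_2 = 10 − 6 − 4 = 0; all invariant factors of ∂_3 are 1 so no torsion. So H_2 ≅ 0.
rank ∂_3 = 4, rank ∂_4 = 0 ⇒ b_3 = 5 − 4 − 0 = 1. So H_3 ≅ Z.

H_0 ≅ Z,  H_1 = 0,  H_2 = 0,  H_3 ≅ Z.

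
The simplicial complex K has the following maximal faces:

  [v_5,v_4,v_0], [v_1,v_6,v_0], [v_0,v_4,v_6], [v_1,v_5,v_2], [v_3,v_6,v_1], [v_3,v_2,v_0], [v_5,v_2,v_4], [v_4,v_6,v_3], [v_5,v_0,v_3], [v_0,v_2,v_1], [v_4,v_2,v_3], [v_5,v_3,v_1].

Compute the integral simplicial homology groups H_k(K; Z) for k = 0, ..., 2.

Fix the vertex order v_0 < v_1 < v_2 < v_3 < v_4 < v_5 < v_6 and write every simplex with vertices in increasing order. Then dim K = 2 and the simplices of K are:

  0-simplices (7): [v_0], [v_1], [v_2], [v_3], [v_4], [v_5], [v_6]
  1-simplices (18): (18 of them)
  2-simplices (12): (12 of them)

so the chain groups are C_0 ≅ Z^7, C_1 ≅ Z^18, C_2 ≅ Z^12.

The boundary map ∂_1: C_1 → C_0 is given by ∂[p,q] = [q] − [p].
The resulting 7×18 matrix has rank 6, and its Smith normal form has invariant factors (1,1,1,1,1,1).

The boundary map ∂_2: C_2 → C_1 acts by ∂[p,q,r] = [q,r] − [p,r] + [p,q]. For instance
  ∂[v_1,v_3,v_6] = [v_3,v_6] − [v_1,v_6] + [v_1,v_3],
  ∂[v_1,v_2,v_5] = [v_2,v_5] − [v_1,v_5] + [v_1,v_2].
The resulting 18×12 matrix has rank 12, and its Smith normal form has invariant factors (1,1,1,1,1,1,1,1,1,1,1,2).

Computing H_k = (kernel of ∂_k) / (image of ∂_{k+1}):

  H_0: rank C_0 − rank ∂_1 = 7 − 6 = 1, and the invariant factors of ∂_1 are all 1, so H_0 = Z.
  H_1: rank ker ∂_1 − rank ∂_2 = (18 − 6) − 12 = 0, and ∂_2 has invariant factor 2 > 1, so H_1 = Z/2.
  H_2: rank ker ∂_2 − rank ∂_3 = (12 − 12) − 0 = 0, and there is no ∂_3, so H_2 = 0.

As a check, the Euler characteristic is 7 − 18 + 12 = 1, which agrees with 1 − 0 + 0 = 1.

H_0 ≅ Z,  H_1 ≅ Z/2,  H_2 = 0.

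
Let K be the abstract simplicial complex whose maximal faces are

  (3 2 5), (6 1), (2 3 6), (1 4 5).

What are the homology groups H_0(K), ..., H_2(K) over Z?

Take the total order 1 < 2 < 3 < 4 < 5 < 6 on the vertex set. Then K (dimension 2) consists of the simplices:

  0-simplices (6): [1], [2], [3], [4], [5], [6]
  1-simplices (9): [1,4], [1,5], [1,6], [2,3], [2,5], [2,6], [3,5], [3,6], [4,5]
  2-simplices (3): [1,4,5], [2,3,5], [2,3,6]

so the chain groups are C_0 ≅ Z^6, C_1 ≅ Z^9, C_2 ≅ Z^3.

Boundary ∂_1: C_1 → C_0 sends each edge [p,q] (with p < q) to q − p.
The resulting 6×9 matrix has rank 5, and its Smith normal form has invariant factors (1,1,1,1,1).

∂_2: C_2 → C_1 sends each 2-simplex [p,q,r] to [q,r] − [p,r] + [p,q]. For instance
  ∂[1,4,5] = [4,5] − [1,5] + [1,4],
  ∂[2,3,6] = [3,6] − [2,6] + [2,3].
As a 9×3 matrix over Z this has rank 3, with invariant factors (1,1,1).

Now H_k = ker ∂_k / im ∂_{k+1}, so:

  H_0: rank C_0 − rank ∂_1 = 6 − 5 = 1, and the invariant factors of ∂_1 are all 1, so H_0 ≅ Z.
  H_1: rank ker ∂_1 − rank ∂_2 = (9 − 5) − 3 = 1, and the invariant factors of ∂_2 are all 1, so H_1 ≅ Z.
  H_2: rank ker ∂_2 − rank ∂_3 = (3 − 3) − 0 = 0, and there is no ∂_3, so H_2 ≅ 0.

H_0 = Z,  H_1 = Z,  H_2 = 0.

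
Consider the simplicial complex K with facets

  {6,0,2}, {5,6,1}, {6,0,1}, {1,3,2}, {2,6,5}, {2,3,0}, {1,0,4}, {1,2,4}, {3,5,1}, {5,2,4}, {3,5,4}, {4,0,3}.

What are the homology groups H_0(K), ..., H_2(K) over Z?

Take the total order 0 < 1 < 2 < 3 < 4 < 5 < 6 on the vertex set. Then K (dimension 2) consists of the simplices:

  0-simplices (7): [0], [1], [2], [3], [4], [5], [6]
  1-simplices (18): [0,1], [0,2], [0,3], [0,4], [0,6], [1,2], [1,3], [1,4], [1,5], [1,6], [2,3], [2,4], [2,5], [2,6], [3,4], [3,5], [4,5], [5,6]
  2-simplices (12): [0,1,4], [0,1,6], [0,2,3], [0,2,6], [0,3,4], [1,2,3], [1,2,4], [1,3,5], [1,5,6], [2,4,5], [2,5,6], [3,4,5]

giving chain groups C_0 ≅ Z^7, C_1 ≅ Z^18, C_2 ≅ Z^12.

∂_1: C_1 → C_0 maps an edge to its endpoints' difference, ∂[p,q] = q − p. For instance
  ∂[1,6] = [6] − [1].
The 7×18 boundary matrix has rank 6 and Smith normal form diag(1,1,1,1,1,1).

Boundary ∂_2: C_2 → C_1 sends each 2-simplex [p,q,r] to [q,r] − [p,r] + [p,q]. For instance
  ∂[0,2,3] = [2,3] − [0,3] + [0,2],
  ∂[0,1,6] = [1,6] − [0,6] + [0,1].
The resulting 18×12 matrix has rank 12, and its Smith normal form has invariant factors (1,1,1,1,1,1,1,1,1,1,1,2).

Computing H_k = (kernel of ∂_k) / (image of ∂_{k+1}):

  H_0: rank C_0 − rank ∂_1 = 7 − 6 = 1, and the invariant factors of ∂_1 are all 1, so H_0 = Z.
  H_1: rank ker ∂_1 − rank ∂_2 = (18 − 6) − 12 = 0, and ∂_2 has invariant factor 2 > 1, so H_1 = Z/2Z.
  H_2: rank ker ∂_2 − rank ∂_3 = (12 − 12) − 0 = 0, and there is no ∂_3, so H_2 = 0.

H_0 = Z,  H_1 = Z/2Z,  H_2 = 0.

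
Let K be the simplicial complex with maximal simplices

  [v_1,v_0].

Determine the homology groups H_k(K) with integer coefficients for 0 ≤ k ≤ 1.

H_0 ≅ Z,  H_1 = 0.

We work with the vertex ordering v_0 < v_1. The simplices of K, each written with vertices in increasing order, are:

  0-simplices (2): [v_0], [v_1]
  1-simplices (1): [v_0,v_1]

Hence C_0 ≅ Z^2, C_1 ≅ Z^1.

The boundary map ∂_1: C_1 → C_0 maps an edge to its endpoints' difference, ∂[p,q] = q − p.
As a 2×1 matrix over Z this has rank 1, with invariant factors (1).

Reading off H_k = ker ∂_k / im ∂_{k+1}:

  H_0: rank C_0 − rank ∂_1 = 2 − 1 = 1, and the invariant factors of ∂_1 are all 1, so H_0 = Z.
  H_1: rank ker ∂_1 − rank ∂_2 = (1 − 1) − 0 = 0, and there is no ∂_2, so H_1 = 0.

(K is a triangulation of the 1-simplex.)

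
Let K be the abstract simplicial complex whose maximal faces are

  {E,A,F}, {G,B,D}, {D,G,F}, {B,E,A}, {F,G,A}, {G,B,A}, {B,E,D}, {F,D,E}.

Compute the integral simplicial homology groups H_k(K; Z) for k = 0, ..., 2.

H_0 ≅ Z,  H_1 = 0,  H_2 ≅ Z.

We work with the vertex ordering A < B < D < E < F < G. The simplices of K, each written with vertices in increasing order, are:

  0-simplices (6): A, B, D, E, F, G
  1-simplices (12): AB, AE, AF, AG, BD, BE, BG, DE, DF, DG, EF, FG
  2-simplices (8): ABE, ABG, AEF, AFG, BDE, BDG, DEF, DFG

so the chain groups are C_0 ≅ Z^6, C_1 ≅ Z^12, C_2 ≅ Z^8.

∂_1: C_1 → C_0 maps an edge to its endpoints' difference, ∂[p,q] = q − p. For instance
  ∂DG = G − D.
The 6×12 boundary matrix has rank 5 and Smith normal form diag(1,1,1,1,1).

∂_2: C_2 → C_1 sends each 2-simplex [p,q,r] to [q,r] − [p,r] + [p,q]. For instance
  ∂ABE = BE − AE + AB,
  ∂BDG = DG − BG + BD.
This gives a 12×8 integer matrix of rank 7; reducing to Smith normal form yields diagonal entries (1,1,1,1,1,1,1).

Computing H_k = (kernel of ∂_k) / (image of ∂_{k+1}):

  H_0: rank C_0 − rank ∂_1 = 6 − 5 = 1, and the invariant factors of ∂_1 are all 1, so H_0 = Z.
  H_1: rank ker ∂_1 − rank ∂_2 = (12 − 5) − 7 = 0, and the invariant factors of ∂_2 are all 1, so H_1 = 0.
  H_2: rank ker ∂_2 − rank ∂_3 = (8 − 7) − 0 = 1, and there is no ∂_3, so H_2 = Z.

(K is a triangulation of the 2-sphere S^2.)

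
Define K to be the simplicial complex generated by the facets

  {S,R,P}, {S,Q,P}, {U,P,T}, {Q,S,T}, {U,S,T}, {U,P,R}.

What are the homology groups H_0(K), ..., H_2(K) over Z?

H_0 = Z,  H_1 = Z,  H_2 = 0.

Fix the vertex order P < Q < R < S < T < U and write every simplex with vertices in increasing order. Then dim K = 2 and the simplices of K are:

  0-simplices (6): P, Q, R, S, T, U
  1-simplices (12): PQ, PR, PS, PT, PU, QS, QT, RS, RU, ST, SU, TU
  2-simplices (6): PQS, PRS, PRU, PTU, QST, STU

giving chain groups C_0 ≅ Z^6, C_1 ≅ Z^12, C_2 ≅ Z^6.

Boundary ∂_1: C_1 → C_0 is given by ∂[p,q] = [q] − [p]. For instance
  ∂RU = U − R.
The 6×12 boundary matrix has rank 5 and Smith normal form diag(1,1,1,1,1).

∂_2: C_2 → C_1 sends each 2-simplex [p,q,r] to [q,r] − [p,r] + [p,q]. For instance
  ∂STU = TU − SU + ST,
  ∂PTU = TU − PU + PT.
This gives a 12×6 integer matrix of rank 6; reducing to Smith normal form yields diagonal entries (1,1,1,1,1,1).

Computing H_k = (kernel of ∂_k) / (image of ∂_{k+1}):

  H_0: rank C_0 − rank ∂_1 = 6 − 5 = 1, and the invariant factors of ∂_1 are all 1, so H_0 ≅ Z.
  H_1: rank ker ∂_1 − rank ∂_2 = (12 − 5) − 6 = 1, and the invariant factors of ∂_2 are all 1, so H_1 ≅ Z.
  H_2: rank ker ∂_2 − rank ∂_3 = (6 − 6) − 0 = 0, and there is no ∂_3, so H_2 ≅ 0.

(K is a triangulation of the cylinder S^1 x I.)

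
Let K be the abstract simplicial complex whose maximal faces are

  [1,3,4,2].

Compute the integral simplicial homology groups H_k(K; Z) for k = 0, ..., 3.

H_0 ≅ Z,  H_1 = 0,  H_2 = 0,  H_3 = 0.

We work with the vertex ordering 1 < 2 < 3 < 4. The simplices of K, each written with vertices in increasing order, are:

  0-simplices (4): [1], [2], [3], [4]
  1-simplices (6): [1,2], [1,3], [1,4], [2,3], [2,4], [3,4]
  2-simplices (4): [1,2,3], [1,2,4], [1,3,4], [2,3,4]
  3-simplices (1): [1,2,3,4]

so the chain groups are C_0 ≅ Z^4, C_1 ≅ Z^6, C_2 ≅ Z^4, C_3 ≅ Z^1.

∂_1: C_1 → C_0 is given by ∂[p,q] = [q] − [p].
This gives a 4×6 integer matrix of rank 3; reducing to Smith normal form yields diagonal entries (1,1,1).

The boundary map ∂_2: C_2 → C_1 acts by ∂[p,q,r] = [q,r] − [p,r] + [p,q]. For instance
  ∂[1,3,4] = [3,4] − [1,4] + [1,3],
  ∂[1,2,4] = [2,4] − [1,4] + [1,2].
This gives a 6×4 integer matrix of rank 3; reducing to Smith normal form yields diagonal entries (1,1,1).

Boundary ∂_3: C_3 → C_2 sends each 3-simplex σ to the alternating sum Σ_i (−1)^i (σ with its i-th vertex removed). For instance
  ∂[1,2,3,4] = [2,3,4] − [1,3,4] + [1,2,4] − [1,2,3].
The resulting 4×1 matrix has rank 1, and its Smith normal form has invariant factors (1).

From H_k ≅ ker(∂_k) / im(∂_{k+1}) we obtain:

  H_0: rank C_0 − rank ∂_1 = 4 − 3 = 1, and the invariant factors of ∂_1 are all 1, so H_0 ≅ Z.
  H_1: rank ker ∂_1 − rank ∂_2 = (6 − 3) − 3 = 0, and the invariant factors of ∂_2 are all 1, so H_1 ≅ 0.
  H_2: rank ker ∂_2 − rank ∂_3 = (4 − 3) − 1 = 0, and the invariant factors of ∂_3 are all 1, so H_2 ≅ 0.
  H_3: rank ker ∂_3 − rank ∂_4 = (1 − 1) − 0 = 0, and there is no ∂_4, so H_3 ≅ 0.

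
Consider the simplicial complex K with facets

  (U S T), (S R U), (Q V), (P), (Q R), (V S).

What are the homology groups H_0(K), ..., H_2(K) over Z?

Fix the vertex order P < Q < R < S < T < U < V and write every simplex with vertices in increasing order. Then dim K = 2 and the simplices of K are:

  0-simplices (7): P, Q, R, S, T, U, V
  1-simplices (8): QR, QV, RS, RU, ST, SU, SV, TU
  2-simplices (2): RSU, STU

so the chain groups are C_0 ≅ Z^7, C_1 ≅ Z^8, C_2 ≅ Z^2.

The boundary map ∂_1: C_1 → C_0 sends each edge [p,q] (with p < q) to q − p.
The resulting 7×8 matrix has rank 5, and its Smith normal form has invariant factors (1,1,1,1,1).

Boundary ∂_2: C_2 → C_1 acts by ∂[p,q,r] = [q,r] − [p,r] + [p,q]. For instance
  ∂STU = TU − SU + ST,
  ∂RSU = SU − RU + RS.
As a 8×2 matrix over Z this has rank 2, with invariant factors (1,1).

Computing H_k = (kernel of ∂_k) / (image of ∂_{k+1}):

  H_0: rank C_0 − rank ∂_1 = 7 − 5 = 2, and the invariant factors of ∂_1 are all 1, so H_0 = Z^2.
  H_1: rank ker ∂_1 − rank ∂_2 = (8 − 5) − 2 = 1, and the invariant factors of ∂_2 are all 1, so H_1 = Z.
  H_2: rank ker ∂_2 − rank ∂_3 = (2 − 2) − 0 = 0, and there is no ∂_3, so H_2 = 0.

H_0 = Z^2,  H_1 = Z,  H_2 = 0.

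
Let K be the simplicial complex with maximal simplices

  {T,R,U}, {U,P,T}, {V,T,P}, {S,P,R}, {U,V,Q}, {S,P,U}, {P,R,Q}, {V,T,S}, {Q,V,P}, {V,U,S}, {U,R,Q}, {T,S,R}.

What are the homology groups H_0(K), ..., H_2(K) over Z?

H_0 ≅ Z,  H_1 ≅ Z/2,  H_2 = 0.

Fix the vertex order P < Q < R < S < T < U < V and write every simplex with vertices in increasing order. Then dim K = 2 and the simplices of K are:

  0-simplices (7): P, Q, R, S, T, U, V
  1-simplices (18): PQ, PR, PS, PT, PU, PV, QR, QU, QV, RS, RT, RU, ST, SU, SV, TU, TV, UV
  2-simplices (12): PQR, PQV, PRS, PSU, PTU, PTV, QRU, QUV, RST, RTU, STV, SUV

so the chain groups are C_0 ≅ Z^7, C_1 ≅ Z^18, C_2 ≅ Z^12.

Boundary ∂_1: C_1 → C_0 is given by ∂[p,q] = [q] − [p]. For instance
  ∂PS = S − P.
The 7×18 boundary matrix has rank 6 and Smith normal form diag(1,1,1,1,1,1).

The boundary map ∂_2: C_2 → C_1 maps a triangle to the signed sum of its edges. For instance
  ∂PTU = TU − PU + PT,
  ∂PSU = SU − PU + PS.
As a 18×12 matrix over Z this has rank 12, with invariant factors (1,1,1,1,1,1,1,1,1,1,1,2).

Now H_k = ker ∂_k / im ∂_{k+1}, so:

  H_0: rank C_0 − rank ∂_1 = 7 − 6 = 1, and the invariant factors of ∂_1 are all 1, so H_0 = Z.
  H_1: rank ker ∂_1 − rank ∂_2 = (18 − 6) − 12 = 0, and ∂_2 has invariant factor 2 > 1, so H_1 = Z/2.
  H_2: rank ker ∂_2 − rank ∂_3 = (12 − 12) − 0 = 0, and there is no ∂_3, so H_2 = 0.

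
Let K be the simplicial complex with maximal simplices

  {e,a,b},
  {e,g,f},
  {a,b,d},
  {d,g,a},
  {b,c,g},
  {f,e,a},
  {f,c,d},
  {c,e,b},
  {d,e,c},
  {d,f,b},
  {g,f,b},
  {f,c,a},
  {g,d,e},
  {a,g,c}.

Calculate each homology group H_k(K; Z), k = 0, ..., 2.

H_0 = Z,  H_1 = Z^2,  H_2 = Z.

We work with the vertex ordering a < b < c < d < e < f < g. The simplices of K, each written with vertices in increasing order, are:

  0-simplices (7): a, b, c, d, e, f, g
  1-simplices (21): ab, ac, ad, ae, af, ag, bc, bd, be, bf, bg, cd, ce, cf, cg, de, df, dg, ef, eg, fg
  2-simplices (14): abd, abe, acf, acg, adg, aef, bce, bcg, bdf, bfg, cde, cdf, deg, efg

giving chain groups C_0 ≅ Z^7, C_1 ≅ Z^21, C_2 ≅ Z^14.

Boundary ∂_1: C_1 → C_0 sends each edge [p,q] (with p < q) to q − p. For instance
  ∂ce = e − c.
This gives a 7×21 integer matrix of rank 6; reducing to Smith normal form yields diagonal entries (1,1,1,1,1,1).

The boundary map ∂_2: C_2 → C_1 sends each 2-simplex [p,q,r] to [q,r] − [p,r] + [p,q]. For instance
  ∂aef = ef − af + ae,
  ∂bcg = cg − bg + bc.
As a 21×14 matrix over Z this has rank 13, with invariant factors (1,1,1,1,1,1,1,1,1,1,1,1,1).

Computing H_k = (kernel of ∂_k) / (image of ∂_{k+1}):

  H_0: rank C_0 − rank ∂_1 = 7 − 6 = 1, and the invariant factors of ∂_1 are all 1, so H_0 ≅ Z.
  H_1: rank ker ∂_1 − rank ∂_2 = (21 − 6) − 13 = 2, and the invariant factors of ∂_2 are all 1, so H_1 ≅ Z^2.
  H_2: rank ker ∂_2 − rank ∂_3 = (14 − 13) − 0 = 1, and there is no ∂_3, so H_2 ≅ Z.

(K is a triangulation of the torus T^2.)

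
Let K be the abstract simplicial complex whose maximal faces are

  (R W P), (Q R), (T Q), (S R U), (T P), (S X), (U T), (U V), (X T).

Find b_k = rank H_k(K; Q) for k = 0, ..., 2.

b_0 = 1, b_1 = 3, b_2 = 0.

Fix the vertex order P < Q < R < S < T < U < V < W < X and write every simplex with vertices in increasing order. Then dim K = 2 and the simplices of K are:

  0-simplices (9): P, Q, R, S, T, U, V, W, X
  1-simplices (13): PR, PT, PW, QR, QT, RS, RU, RW, SU, SX, TU, TX, UV
  2-simplices (2): PRW, RSU

giving chain groups C_0 ≅ Z^9, C_1 ≅ Z^13, C_2 ≅ Z^2.

∂_1: C_1 → C_0 maps an edge to its endpoints' difference, ∂[p,q] = q − p. For instance
  ∂RS = S − R.
This gives a 9×13 integer matrix of rank 8; reducing to Smith normal form yields diagonal entries (1,1,1,1,1,1,1,1).

∂_2: C_2 → C_1 acts by ∂[p,q,r] = [q,r] − [p,r] + [p,q]. For instance
  ∂RSU = SU − RU + RS,
  ∂PRW = RW − PW + PR.
The resulting 13×2 matrix has rank 2, and its Smith normal form has invariant factors (1,1).

Computing H_k = (kernel of ∂_k) / (image of ∂_{k+1}):

  H_0: rank C_0 − rank ∂_1 = 9 − 8 = 1, and the invariant factors of ∂_1 are all 1, so H_0 = Z.
  H_1: rank ker ∂_1 − rank ∂_2 = (13 − 8) − 2 = 3, and the invariant factors of ∂_2 are all 1, so H_1 = Z^3.
  H_2: rank ker ∂_2 − rank ∂_3 = (2 − 2) − 0 = 0, and there is no ∂_3, so H_2 = 0.

As a check, the Euler characteristic is 9 − 13 + 2 = -2, which agrees with 1 − 3 + 0 = -2.

Hence the Betti numbers are b_0 = 1, b_1 = 3, b_2 = 0.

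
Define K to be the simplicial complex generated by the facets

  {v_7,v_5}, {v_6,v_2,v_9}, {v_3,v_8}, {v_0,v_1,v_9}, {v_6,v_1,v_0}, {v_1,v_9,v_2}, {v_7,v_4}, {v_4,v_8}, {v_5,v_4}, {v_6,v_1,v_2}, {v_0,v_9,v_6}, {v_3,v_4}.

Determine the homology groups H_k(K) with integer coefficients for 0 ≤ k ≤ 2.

Fix the vertex order v_0 < v_1 < v_2 < v_3 < v_4 < v_5 < v_6 < v_7 < v_8 < v_9 and write every simplex with vertices in increasing order. Then dim K = 2 and the simplices of K are:

  0-simplices (10): [v_0], [v_1], [v_2], [v_3], [v_4], [v_5], [v_6], [v_7], [v_8], [v_9]
  1-simplices (15): (15 of them)
  2-simplices (6): [v_0,v_1,v_6], [v_0,v_1,v_9], [v_0,v_6,v_9], [v_1,v_2,v_6], [v_1,v_2,v_9], [v_2,v_6,v_9]

so the chain groups are C_0 ≅ Z^10, C_1 ≅ Z^15, C_2 ≅ Z^6.

The boundary map ∂_1: C_1 → C_0 is given by ∂[p,q] = [q] − [p]. For instance
  ∂[v_0,v_9] = [v_9] − [v_0].
The 10×15 boundary matrix has rank 8 and Smith normal form diag(1,1,1,1,1,1,1,1).

Boundary ∂_2: C_2 → C_1 maps a triangle to the signed sum of its edges. For instance
  ∂[v_0,v_1,v_6] = [v_1,v_6] − [v_0,v_6] + [v_0,v_1],
  ∂[v_0,v_6,v_9] = [v_6,v_9] − [v_0,v_9] + [v_0,v_6].
This gives a 15×6 integer matrix of rank 5; reducing to Smith normal form yields diagonal entries (1,1,1,1,1).

From H_k ≅ ker(∂_k) / im(∂_{k+1}) we obtain:

  H_0: rank C_0 − rank ∂_1 = 10 − 8 = 2, and the invariant factors of ∂_1 are all 1, so H_0 = Z^2.
  H_1: rank ker ∂_1 − rank ∂_2 = (15 − 8) − 5 = 2, and the invariant factors of ∂_2 are all 1, so H_1 = Z^2.
  H_2: rank ker ∂_2 − rank ∂_3 = (6 − 5) − 0 = 1, and there is no ∂_3, so H_2 = Z.

H_0 ≅ Z^2,  H_1 ≅ Z^2,  H_2 ≅ Z.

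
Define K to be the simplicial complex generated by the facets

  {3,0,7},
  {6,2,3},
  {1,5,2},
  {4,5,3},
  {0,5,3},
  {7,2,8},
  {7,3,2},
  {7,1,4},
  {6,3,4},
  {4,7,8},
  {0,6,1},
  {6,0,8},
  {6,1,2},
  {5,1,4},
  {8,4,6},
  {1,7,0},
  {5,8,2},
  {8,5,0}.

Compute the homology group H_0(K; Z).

Take the total order 0 < 1 < 2 < 3 < 4 < 5 < 6 < 7 < 8 on the vertex set. Then K (dimension 2) consists of the simplices:

  0-simplices (9): [0], [1], [2], [3], [4], [5], [6], [7], [8]
  1-simplices (27): (27 of them)
  2-simplices (18): [0,1,6], [0,1,7], [0,3,5], [0,3,7], [0,5,8], [0,6,8], [1,2,5], [1,2,6], [1,4,5], [1,4,7], [2,3,6], [2,3,7], [2,5,8], [2,7,8], [3,4,5], [3,4,6], [4,6,8], [4,7,8]

giving chain groups C_0 ≅ Z^9, C_1 ≅ Z^27, C_2 ≅ Z^18.

The boundary map ∂_1: C_1 → C_0 is given by ∂[p,q] = [q] − [p].
As a 9×27 matrix over Z this has rank 8, with invariant factors (1,1,1,1,1,1,1,1).

The boundary map ∂_2: C_2 → C_1 maps a triangle to the signed sum of its edges. For instance
  ∂[0,1,6] = [1,6] − [0,6] + [0,1],
  ∂[1,2,5] = [2,5] − [1,5] + [1,2].
This gives a 27×18 integer matrix of rank 17; reducing to Smith normal form yields diagonal entries (1,1,1,1,1,1,1,1,1,1,1,1,1,1,1,1,1).

Now H_k = ker ∂_k / im ∂_{k+1}, so:

  H_0: rank C_0 − rank ∂_1 = 9 − 8 = 1, and the invariant factors of ∂_1 are all 1, so H_0 ≅ Z.

H_0 ≅ Z.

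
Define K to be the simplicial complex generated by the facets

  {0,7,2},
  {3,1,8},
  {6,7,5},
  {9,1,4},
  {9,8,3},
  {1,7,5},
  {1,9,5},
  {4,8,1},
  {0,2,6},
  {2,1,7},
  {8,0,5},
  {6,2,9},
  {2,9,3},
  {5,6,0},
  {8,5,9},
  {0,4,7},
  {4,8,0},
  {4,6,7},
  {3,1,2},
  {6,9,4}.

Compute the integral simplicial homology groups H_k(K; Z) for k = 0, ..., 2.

Fix the vertex order 0 < 1 < 2 < 3 < 4 < 5 < 6 < 7 < 8 < 9 and write every simplex with vertices in increasing order. Then dim K = 2 and the simplices of K are:

  0-simplices (10): [0], [1], [2], [3], [4], [5], [6], [7], [8], [9]
  1-simplices (30): (30 of them)
  2-simplices (20): (20 of them)

so the chain groups are C_0 ≅ Z^10, C_1 ≅ Z^30, C_2 ≅ Z^20.

∂_1: C_1 → C_0 sends each edge [p,q] (with p < q) to q − p.
This gives a 10×30 integer matrix of rank 9; reducing to Smith normal form yields diagonal entries (1,1,1,1,1,1,1,1,1).

Boundary ∂_2: C_2 → C_1 sends each 2-simplex [p,q,r] to [q,r] − [p,r] + [p,q]. For instance
  ∂[0,4,8] = [4,8] − [0,8] + [0,4],
  ∂[0,5,8] = [5,8] − [0,8] + [0,5].
The resulting 30×20 matrix has rank 20, and its Smith normal form has invariant factors (1,1,1,1,1,1,1,1,1,1,1,1,1,1,1,1,1,1,1,2).

Computing H_k = (kernel of ∂_k) / (image of ∂_{k+1}):

  H_0: rank C_0 − rank ∂_1 = 10 − 9 = 1, and the invariant factors of ∂_1 are all 1, so H_0 ≅ Z.
  H_1: rank ker ∂_1 − rank ∂_2 = (30 − 9) − 20 = 1, and ∂_2 has invariant factor 2 > 1, so H_1 ≅ Z ⊕ Z/2.
  H_2: rank ker ∂_2 − rank ∂_3 = (20 − 20) − 0 = 0, and there is no ∂_3, so H_2 ≅ 0.

(K is a triangulation of the Klein bottle.)

H_0 ≅ Z,  H_1 ≅ Z ⊕ Z/2,  H_2 = 0.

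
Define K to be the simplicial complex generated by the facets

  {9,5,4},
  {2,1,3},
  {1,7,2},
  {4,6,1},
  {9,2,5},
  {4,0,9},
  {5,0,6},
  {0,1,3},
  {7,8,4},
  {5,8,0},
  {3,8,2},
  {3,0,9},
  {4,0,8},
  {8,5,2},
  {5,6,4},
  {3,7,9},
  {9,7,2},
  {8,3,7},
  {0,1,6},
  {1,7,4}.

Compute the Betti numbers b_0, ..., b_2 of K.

b_0 = 1, b_1 = 1, b_2 = 0.

Fix the vertex order 0 < 1 < 2 < 3 < 4 < 5 < 6 < 7 < 8 < 9 and write every simplex with vertices in increasing order. Then dim K = 2 and the simplices of K are:

  0-simplices (10): [0], [1], [2], [3], [4], [5], [6], [7], [8], [9]
  1-simplices (30): (30 of them)
  2-simplices (20): (20 of them)

Hence C_0 ≅ Z^10, C_1 ≅ Z^30, C_2 ≅ Z^20.

∂_1: C_1 → C_0 maps an edge to its endpoints' difference, ∂[p,q] = q − p. For instance
  ∂[5,9] = [9] − [5].
This gives a 10×30 integer matrix of rank 9; reducing to Smith normal form yields diagonal entries (1,1,1,1,1,1,1,1,1).

The boundary map ∂_2: C_2 → C_1 acts by ∂[p,q,r] = [q,r] − [p,r] + [p,q]. For instance
  ∂[2,3,8] = [3,8] − [2,8] + [2,3],
  ∂[0,4,9] = [4,9] − [0,9] + [0,4].
The resulting 30×20 matrix has rank 20, and its Smith normal form has invariant factors (1,1,1,1,1,1,1,1,1,1,1,1,1,1,1,1,1,1,1,2).

From H_k ≅ ker(∂_k) / im(∂_{k+1}) we obtain:

  H_0: rank C_0 − rank ∂_1 = 10 − 9 = 1, and the invariant factors of ∂_1 are all 1, so H_0 ≅ Z.
  H_1: rank ker ∂_1 − rank ∂_2 = (30 − 9) − 20 = 1, and ∂_2 has invariant factor 2 > 1, so H_1 ≅ Z ⊕ Z_2.
  H_2: rank ker ∂_2 − rank ∂_3 = (20 − 20) − 0 = 0, and there is no ∂_3, so H_2 ≅ 0.

Hence the Betti numbers are b_0 = 1, b_1 = 1, b_2 = 0.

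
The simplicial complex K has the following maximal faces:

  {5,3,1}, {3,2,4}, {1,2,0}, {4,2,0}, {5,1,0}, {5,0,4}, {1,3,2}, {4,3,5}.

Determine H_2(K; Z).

Take the total order 0 < 1 < 2 < 3 < 4 < 5 on the vertex set. Then K (dimension 2) consists of the simplices:

  0-simplices (6): [0], [1], [2], [3], [4], [5]
  1-simplices (12): [0,1], [0,2], [0,4], [0,5], [1,2], [1,3], [1,5], [2,3], [2,4], [3,4], [3,5], [4,5]
  2-simplices (8): [0,1,2], [0,1,5], [0,2,4], [0,4,5], [1,2,3], [1,3,5], [2,3,4], [3,4,5]

giving chain groups C_0 ≅ Z^6, C_1 ≅ Z^12, C_2 ≅ Z^8.

∂_1: C_1 → C_0 maps an edge to its endpoints' difference, ∂[p,q] = q − p.
The 6×12 boundary matrix has rank 5 and Smith normal form diag(1,1,1,1,1).

The boundary map ∂_2: C_2 → C_1 maps a triangle to the signed sum of its edges. For instance
  ∂[0,2,4] = [2,4] − [0,4] + [0,2],
  ∂[0,1,5] = [1,5] − [0,5] + [0,1].
This gives a 12×8 integer matrix of rank 7; reducing to Smith normal form yields diagonal entries (1,1,1,1,1,1,1).

Computing H_k = (kernel of ∂_k) / (image of ∂_{k+1}):

  H_2: rank ker ∂_2 − rank ∂_3 = (8 − 7) − 0 = 1, and there is no ∂_3, so H_2 ≅ Z.

(K is a triangulation of the 2-sphere S^2.)

H_2 = Z.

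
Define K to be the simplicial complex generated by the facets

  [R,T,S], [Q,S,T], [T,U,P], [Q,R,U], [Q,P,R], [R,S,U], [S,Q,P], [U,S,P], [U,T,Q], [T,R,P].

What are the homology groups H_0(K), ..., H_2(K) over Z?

H_0 = Z,  H_1 = Z/2Z,  H_2 = 0.

K has 6 vertices, 15 edges, 10 triangles.
rank ∂_0 = 0, rank ∂_1 = 5 ⇒ b_0 = 6 − 0 − 5 = 1; all invariant factors of ∂_1 are 1 so no torsion. So H_0 ≅ Z.
rank ∂_1 = 5, rank ∂_2 = 10 ⇒ b_1 = 15 − 5 − 10 = 0; ∂_2 has invariant factor(s) [2] giving torsion. So H_1 ≅ Z/2Z.
rank ∂_2 = 10, rank ∂_3 = 0 ⇒ b_2 = 10 − 10 − 0 = 0. So H_2 ≅ 0.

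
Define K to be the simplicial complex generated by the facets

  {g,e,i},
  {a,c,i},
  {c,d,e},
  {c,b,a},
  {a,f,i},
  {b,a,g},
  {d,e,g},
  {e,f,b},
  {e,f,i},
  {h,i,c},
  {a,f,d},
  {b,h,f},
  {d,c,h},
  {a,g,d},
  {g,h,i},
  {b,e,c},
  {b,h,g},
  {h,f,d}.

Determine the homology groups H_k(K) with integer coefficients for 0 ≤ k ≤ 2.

H_0 = Z,  H_1 = Z^2,  H_2 = Z.

We work with the vertex ordering a < b < c < d < e < f < g < h < i. The simplices of K, each written with vertices in increasing order, are:

  0-simplices (9): a, b, c, d, e, f, g, h, i
  1-simplices (27): ab, ac, ad, af, ag, ai, bc, be, bf, bg, bh, cd, ce, ch, ci, de, df, dg, dh, ef, eg, ei, fh, fi, gh, gi, hi
  2-simplices (18): abc, abg, aci, adf, adg, afi, bce, bef, bfh, bgh, cde, cdh, chi, deg, dfh, efi, egi, ghi

Hence C_0 ≅ Z^9, C_1 ≅ Z^27, C_2 ≅ Z^18.

Boundary ∂_1: C_1 → C_0 is given by ∂[p,q] = [q] − [p]. For instance
  ∂fh = h − f.
As a 9×27 matrix over Z this has rank 8, with invariant factors (1,1,1,1,1,1,1,1).

The boundary map ∂_2: C_2 → C_1 sends each 2-simplex [p,q,r] to [q,r] − [p,r] + [p,q]. For instance
  ∂bfh = fh − bh + bf,
  ∂abg = bg − ag + ab.
The 27×18 boundary matrix has rank 17 and Smith normal form diag(1,1,1,1,1,1,1,1,1,1,1,1,1,1,1,1,1).

Now H_k = ker ∂_k / im ∂_{k+1}, so:

  H_0: rank C_0 − rank ∂_1 = 9 − 8 = 1, and the invariant factors of ∂_1 are all 1, so H_0 ≅ Z.
  H_1: rank ker ∂_1 − rank ∂_2 = (27 − 8) − 17 = 2, and the invariant factors of ∂_2 are all 1, so H_1 ≅ Z^2.
  H_2: rank ker ∂_2 − rank ∂_3 = (18 − 17) − 0 = 1, and there is no ∂_3, so H_2 ≅ Z.

As a check, the Euler characteristic is 9 − 27 + 18 = 0, which agrees with 1 − 2 + 1 = 0.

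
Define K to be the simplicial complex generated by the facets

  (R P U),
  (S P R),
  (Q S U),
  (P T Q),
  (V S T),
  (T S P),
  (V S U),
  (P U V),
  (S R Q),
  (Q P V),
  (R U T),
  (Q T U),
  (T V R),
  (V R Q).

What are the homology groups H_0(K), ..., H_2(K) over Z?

Order the vertices as P < Q < R < S < T < U < V. Listing each simplex with vertices in this order, K has dimension 2 with simplices:

  0-simplices (7): P, Q, R, S, T, U, V
  1-simplices (21): PQ, PR, PS, PT, PU, PV, QR, QS, QT, QU, QV, RS, RT, RU, RV, ST, SU, SV, TU, TV, UV
  2-simplices (14): PQT, PQV, PRS, PRU, PST, PUV, QRS, QRV, QSU, QTU, RTU, RTV, STV, SUV

giving chain groups C_0 ≅ Z^7, C_1 ≅ Z^21, C_2 ≅ Z^14.

Boundary ∂_1: C_1 → C_0 sends each edge [p,q] (with p < q) to q − p. For instance
  ∂RV = V − R.
The resulting 7×21 matrix has rank 6, and its Smith normal form has invariant factors (1,1,1,1,1,1).

Boundary ∂_2: C_2 → C_1 sends each 2-simplex [p,q,r] to [q,r] − [p,r] + [p,q]. For instance
  ∂PQT = QT − PT + PQ,
  ∂PST = ST − PT + PS.
The 21×14 boundary matrix has rank 13 and Smith normal form diag(1,1,1,1,1,1,1,1,1,1,1,1,1).

Now H_k = ker ∂_k / im ∂_{k+1}, so:

  H_0: rank C_0 − rank ∂_1 = 7 − 6 = 1, and the invariant factors of ∂_1 are all 1, so H_0 = Z.
  H_1: rank ker ∂_1 − rank ∂_2 = (21 − 6) − 13 = 2, and the invariant factors of ∂_2 are all 1, so H_1 = Z^2.
  H_2: rank ker ∂_2 − rank ∂_3 = (14 − 13) − 0 = 1, and there is no ∂_3, so H_2 = Z.

H_0 ≅ Z,  H_1 ≅ Z^2,  H_2 ≅ Z.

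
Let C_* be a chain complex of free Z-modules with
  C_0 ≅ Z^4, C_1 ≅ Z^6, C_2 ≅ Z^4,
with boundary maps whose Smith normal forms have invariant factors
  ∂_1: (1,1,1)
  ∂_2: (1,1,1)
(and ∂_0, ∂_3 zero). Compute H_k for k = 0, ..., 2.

H_0: b_0 = 4 − 0 − 3 = 1; torsion from ∂_1 factors > 1: none. So H_0 = Z.
H_1: b_1 = 6 − 3 − 3 = 0; torsion from ∂_2 factors > 1: none. So H_1 = 0.
H_2: b_2 = 4 − 3 − 0 = 1; torsion from ∂_3 factors > 1: none. So H_2 = Z.

H_0 = Z,  H_1 = 0,  H_2 = Z.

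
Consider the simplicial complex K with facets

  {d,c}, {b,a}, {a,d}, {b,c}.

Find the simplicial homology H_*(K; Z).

Take the total order a < b < c < d on the vertex set. Then K (dimension 1) consists of the simplices:

  0-simplices (4): a, b, c, d
  1-simplices (4): ab, ad, bc, cd

giving chain groups C_0 ≅ Z^4, C_1 ≅ Z^4.

∂_1: C_1 → C_0 sends each edge [p,q] (with p < q) to q − p.
The resulting 4×4 matrix has rank 3, and its Smith normal form has invariant factors (1,1,1).

Computing H_k = (kernel of ∂_k) / (image of ∂_{k+1}):

  H_0: rank C_0 − rank ∂_1 = 4 − 3 = 1, and the invariant factors of ∂_1 are all 1, so H_0 = Z.
  H_1: rank ker ∂_1 − rank ∂_2 = (4 − 3) − 0 = 1, and there is no ∂_2, so H_1 = Z.

H_0 = Z,  H_1 = Z.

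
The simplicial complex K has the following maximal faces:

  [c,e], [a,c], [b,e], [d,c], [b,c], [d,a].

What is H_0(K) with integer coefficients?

H_0 ≅ Z.

Fix the vertex order a < b < c < d < e and write every simplex with vertices in increasing order. Then dim K = 1 and the simplices of K are:

  0-simplices (5): a, b, c, d, e
  1-simplices (6): ac, ad, bc, be, cd, ce

Hence C_0 ≅ Z^5, C_1 ≅ Z^6.

∂_1: C_1 → C_0 is given by ∂[p,q] = [q] − [p]. For instance
  ∂bc = c − b.
As a 5×6 matrix over Z this has rank 4, with invariant factors (1,1,1,1).

Reading off H_k = ker ∂_k / im ∂_{k+1}:

  H_0: rank C_0 − rank ∂_1 = 5 − 4 = 1, and the invariant factors of ∂_1 are all 1, so H_0 = Z.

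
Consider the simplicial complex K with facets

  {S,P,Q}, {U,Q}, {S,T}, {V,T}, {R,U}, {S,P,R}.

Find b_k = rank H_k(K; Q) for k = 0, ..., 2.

Fix the vertex order P < Q < R < S < T < U < V and write every simplex with vertices in increasing order. Then dim K = 2 and the simplices of K are:

  0-simplices (7): P, Q, R, S, T, U, V
  1-simplices (9): PQ, PR, PS, QS, QU, RS, RU, ST, TV
  2-simplices (2): PQS, PRS

so the chain groups are C_0 ≅ Z^7, C_1 ≅ Z^9, C_2 ≅ Z^2.

∂_1: C_1 → C_0 sends each edge [p,q] (with p < q) to q − p. For instance
  ∂QU = U − Q.
The 7×9 boundary matrix has rank 6 and Smith normal form diag(1,1,1,1,1,1).

∂_2: C_2 → C_1 sends each 2-simplex [p,q,r] to [q,r] − [p,r] + [p,q]. For instance
  ∂PQS = QS − PS + PQ,
  ∂PRS = RS − PS + PR.
This gives a 9×2 integer matrix of rank 2; reducing to Smith normal form yields diagonal entries (1,1).

From H_k ≅ ker(∂_k) / im(∂_{k+1}) we obtain:

  H_0: rank C_0 − rank ∂_1 = 7 − 6 = 1, and the invariant factors of ∂_1 are all 1, so H_0 = Z.
  H_1: rank ker ∂_1 − rank ∂_2 = (9 − 6) − 2 = 1, and the invariant factors of ∂_2 are all 1, so H_1 = Z.
  H_2: rank ker ∂_2 − rank ∂_3 = (2 − 2) − 0 = 0, and there is no ∂_3, so H_2 = 0.

As a check, the Euler characteristic is 7 − 9 + 2 = 0, which agrees with 1 − 1 + 0 = 0.

Hence the Betti numbers are b_0 = 1, b_1 = 1, b_2 = 0.

b_0 = 1, b_1 = 1, b_2 = 0.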